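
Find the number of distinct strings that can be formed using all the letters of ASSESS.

Letter multiplicities in ASSESS: A×1, E×1, S×4.
Dividing 6! = 720 by 4! = 24 for the repeated letters gives 30.

30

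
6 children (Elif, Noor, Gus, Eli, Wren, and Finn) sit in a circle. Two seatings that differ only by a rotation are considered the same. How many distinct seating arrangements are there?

Fix one person's seat to break rotational symmetry; the remaining 5 people can be arranged in (5)! = 120 ways.

120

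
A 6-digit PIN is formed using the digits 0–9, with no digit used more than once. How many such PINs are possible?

Choose and order 6 of the 10 symbols: the first digit has 10 options, the next 9, and so on down to 5.
That product is 10 × 9 × 8 × 7 × 6 × 5 = 151200.

151200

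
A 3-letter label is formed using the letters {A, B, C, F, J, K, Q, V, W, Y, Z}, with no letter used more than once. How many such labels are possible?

990

With no repetition, fill the 3 letters in order: 11 choices, then 10, down to 9.
11 × 10 × 9 = 990.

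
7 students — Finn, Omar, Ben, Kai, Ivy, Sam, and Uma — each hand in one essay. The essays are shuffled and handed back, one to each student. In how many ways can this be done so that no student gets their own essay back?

1854

Let Aᵢ be the assignments in which student i gets their own essay. We want the size of the complement of A₁∪…∪A_7.
By inclusion–exclusion this is Σ_{j=0}^{7} (−1)^j C(7,j)·(7−j)!.
Computing: 5040 − 5040 + 2520 − 840 + 210 − 42 + 7 − 1 = 1854.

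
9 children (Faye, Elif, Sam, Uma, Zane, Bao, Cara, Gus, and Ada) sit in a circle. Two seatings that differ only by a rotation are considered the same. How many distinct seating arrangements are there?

Fix one person's seat to break rotational symmetry; the remaining 8 people can be arranged in (8)! = 40320 ways.

40320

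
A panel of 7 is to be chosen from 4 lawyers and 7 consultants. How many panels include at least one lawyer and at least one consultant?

Total 7-person selections from all 11: C(11,7) = 330.
Subtract selections that omit an entire group: no lawyers → C(7,7) = 1; no consultants → C(4,7) = 0.
Both groups omitted at once is impossible, so 330 − 1 = 329.

329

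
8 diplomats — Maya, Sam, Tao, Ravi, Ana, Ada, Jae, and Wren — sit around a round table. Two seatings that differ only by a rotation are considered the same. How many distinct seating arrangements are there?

5040

Seat Maya anywhere (absorbing the rotational symmetry), then permute the other 7: (7)! = 5040.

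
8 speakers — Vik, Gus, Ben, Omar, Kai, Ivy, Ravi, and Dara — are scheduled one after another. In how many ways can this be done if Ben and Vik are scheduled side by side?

10080

Place the 6 others and the Ben-Vik pair as 7 objects in a line; the pair has 2 internal arrangements.
So the count is 2·(7)! = 10080.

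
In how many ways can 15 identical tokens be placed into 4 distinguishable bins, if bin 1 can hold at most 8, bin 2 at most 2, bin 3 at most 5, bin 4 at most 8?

99

By stars and bars, unrestricted non-negative solutions to x_1+…+x_4 = 15 number C(15+3,3) = 816.
Subtract solutions that violate a single cap (substitute x_i' = x_i − (cap_i+1)): x_1 ≥ 9 gives C(9,3) = 84; x_2 ≥ 3 gives C(15,3) = 455; x_3 ≥ 6 gives C(12,3) = 220; x_4 ≥ 9 gives C(9,3) = 84. Together 843.
Add back pairs where two caps are both exceeded: 20 + 1 + 0 + 84 + 20 + 1 = 126.
By inclusion–exclusion the count is 816 − 843 + 126 = 99.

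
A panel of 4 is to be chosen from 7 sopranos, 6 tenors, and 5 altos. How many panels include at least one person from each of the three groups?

With no constraint there are C(18,4) = 3060 possible selections.
Selections missing a whole group: no sopranos → C(11,4) = 330; no tenors → C(12,4) = 495; no altos → C(13,4) = 715.
Add back selections omitting two groups (i.e. drawn from a single group): C(7,4) + C(6,4) + C(5,4) = 55.
By inclusion–exclusion: 3060 − 1540 + 55 = 1575.

1575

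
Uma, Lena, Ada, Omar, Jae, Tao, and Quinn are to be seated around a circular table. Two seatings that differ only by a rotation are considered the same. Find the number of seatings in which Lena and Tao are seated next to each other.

240

Glue Lena and Tao into a block (2 internal orders). Seating 6 units around a circle gives (5)! arrangements.
So 2 × (5)! = 2 × 120 = 240.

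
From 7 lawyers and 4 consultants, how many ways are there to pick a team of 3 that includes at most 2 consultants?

161

Split by how many consultants are chosen (0 through 2).
Sum: C(4,0)·C(7,3) + C(4,1)·C(7,2) + C(4,2)·C(7,1) = 35 + 84 + 42 = 161.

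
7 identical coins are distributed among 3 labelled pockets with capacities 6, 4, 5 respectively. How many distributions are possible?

26

By stars and bars, unrestricted non-negative solutions to x_1+…+x_3 = 7 number C(7+2,2) = 36.
Subtract solutions that violate a single cap (substitute x_i' = x_i − (cap_i+1)): x_1 ≥ 7 gives C(2,2) = 1; x_2 ≥ 5 gives C(4,2) = 6; x_3 ≥ 6 gives C(3,2) = 3. Together 10.
No two caps can be exceeded simultaneously, so the pair terms are all 0.
By inclusion–exclusion the count is 36 − 10 + 0 = 26.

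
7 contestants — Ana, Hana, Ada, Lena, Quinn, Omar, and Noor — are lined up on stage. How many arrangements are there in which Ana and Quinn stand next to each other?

1440

Treat {Ana, Quinn} as a single unit. There are 6 units to order, and the pair itself can be ordered 2 ways.
That gives 2 × 6! = 2 × 720 = 1440.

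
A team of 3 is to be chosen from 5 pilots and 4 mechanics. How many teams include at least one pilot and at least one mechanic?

70

Total 3-person selections from all 9: C(9,3) = 84.
Subtract selections that omit an entire group: no pilots → C(4,3) = 4; no mechanics → C(5,3) = 10.
Both groups omitted at once is impossible, so 84 − 14 = 70.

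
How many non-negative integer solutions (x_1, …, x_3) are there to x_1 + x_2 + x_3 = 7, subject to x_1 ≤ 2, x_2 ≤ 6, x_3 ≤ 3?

11

Ignoring the caps, the number of non-negative solutions to x_1+…+x_3 = 7 is C(9,2) = 36.
Subtract solutions that violate a single cap (substitute x_i' = x_i − (cap_i+1)): x_1 ≥ 3 gives C(6,2) = 15; x_2 ≥ 7 gives C(2,2) = 1; x_3 ≥ 4 gives C(5,2) = 10. Together 26.
Add back pairs where two caps are both exceeded: 0 + 1 + 0 = 1.
By inclusion–exclusion the count is 36 − 26 + 1 = 11.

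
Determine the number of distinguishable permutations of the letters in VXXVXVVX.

Letter multiplicities in VXXVXVVX: V×4, X×4.
Dividing 8! = 40320 by 4!·4! = 576 for the repeated letters gives 70.

70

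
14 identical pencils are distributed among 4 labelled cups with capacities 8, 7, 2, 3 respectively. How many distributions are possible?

54

By stars and bars, unrestricted non-negative solutions to x_1+…+x_4 = 14 number C(14+3,3) = 680.
Subtract solutions that violate a single cap (substitute x_i' = x_i − (cap_i+1)): x_1 ≥ 9 gives C(8,3) = 56; x_2 ≥ 8 gives C(9,3) = 84; x_3 ≥ 3 gives C(14,3) = 364; x_4 ≥ 4 gives C(13,3) = 286. Together 790.
Add back pairs where two caps are both exceeded: 0 + 10 + 4 + 20 + 10 + 120 = 164.
By inclusion–exclusion the count is 680 − 790 + 164 = 54.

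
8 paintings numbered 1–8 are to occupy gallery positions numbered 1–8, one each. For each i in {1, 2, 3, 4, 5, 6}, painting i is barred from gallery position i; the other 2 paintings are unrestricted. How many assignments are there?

18806

Let Aᵢ (for 1 ≤ i ≤ 6) be the placements that put painting i in its forbidden gallery position. Any j of these fix j positions, leaving (8−j)! ways to fill the rest, and there are C(6,j) ways to pick which j.
By inclusion–exclusion, the number of valid placements is Σ_{j=0}^{6} (−1)^j C(6,j)·(8−j)!.
Computing: 40320 − 30240 + 10800 − 2400 + 360 − 36 + 2 = 18806.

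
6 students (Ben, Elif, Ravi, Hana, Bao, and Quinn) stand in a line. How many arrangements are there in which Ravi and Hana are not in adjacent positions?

480

Of the 6! = 720 arrangements, those with Ravi and Hana adjacent number 2 × 5! = 240 (treat the pair as a block with 2 internal orders).
So 720 − 240 = 480 arrangements keep them apart.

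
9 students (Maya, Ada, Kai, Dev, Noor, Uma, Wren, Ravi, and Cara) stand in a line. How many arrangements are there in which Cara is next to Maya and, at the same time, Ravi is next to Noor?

Treat {Cara,Maya} as one block (2 orders) and {Ravi,Noor} as another (2 orders).
That leaves 7 units to arrange: 2 × 2 × 7! = 4 × 5040 = 20160.

20160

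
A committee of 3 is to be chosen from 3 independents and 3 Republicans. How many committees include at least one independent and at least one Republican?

18

Unrestricted: C(6,3) = 20 ways to pick any 3 of the 6.
Subtract selections that omit an entire group: no independents → C(3,3) = 1; no Republicans → C(3,3) = 1.
Both groups omitted at once is impossible, so 20 − 2 = 18.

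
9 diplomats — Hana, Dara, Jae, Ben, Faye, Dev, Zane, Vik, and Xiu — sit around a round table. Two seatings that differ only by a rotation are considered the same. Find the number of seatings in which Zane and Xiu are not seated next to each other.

30240

All circular seatings of 9 people number (8)! = 40320.
Those with Zane next to Xiu: fuse the pair into one unit and seat 8 units around a circle — 2·(7)! = 10080.
Subtracting, 40320 − 10080 = 30240.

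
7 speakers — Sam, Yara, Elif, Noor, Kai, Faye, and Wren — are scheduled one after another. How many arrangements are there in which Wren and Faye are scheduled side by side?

Treat {Wren, Faye} as a single unit. There are 6 units to order, and the pair itself can be ordered 2 ways.
So the count is 2·(6)! = 1440.

1440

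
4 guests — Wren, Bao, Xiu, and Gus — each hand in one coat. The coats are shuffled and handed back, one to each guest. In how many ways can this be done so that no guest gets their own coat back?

9

Let Aᵢ be the assignments in which guest i gets their own coat. We want the size of the complement of A₁∪…∪A_4.
By inclusion–exclusion this is Σ_{j=0}^{4} (−1)^j C(4,j)·(4−j)!.
Computing: 24 − 24 + 12 − 4 + 1 = 9.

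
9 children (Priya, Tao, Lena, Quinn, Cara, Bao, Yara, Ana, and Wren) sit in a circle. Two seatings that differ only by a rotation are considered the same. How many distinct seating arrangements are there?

40320

Seat Priya anywhere (absorbing the rotational symmetry), then permute the other 8: (8)! = 40320.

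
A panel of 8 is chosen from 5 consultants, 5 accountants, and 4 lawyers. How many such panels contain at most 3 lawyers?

2793

Split by how many lawyers are chosen (0 through 3).
Sum: C(4,0)·C(10,8) + C(4,1)·C(10,7) + C(4,2)·C(10,6) + C(4,3)·C(10,5) = 45 + 480 + 1260 + 1008 = 2793.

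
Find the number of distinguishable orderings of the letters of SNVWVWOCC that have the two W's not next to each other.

35280

Total arrangements of SNVWVWOCC: 9!/(2!·2!·2!) = 45360.
Arrangements with the W's together: treat WW as one letter, giving (8)!/(2!·2!) = 10080.
Hence 45360 − 10080 = 35280.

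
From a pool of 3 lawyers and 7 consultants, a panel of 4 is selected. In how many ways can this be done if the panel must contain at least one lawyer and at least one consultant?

175

With no constraint there are C(10,4) = 210 possible selections.
Subtract selections that omit an entire group: no lawyers → C(7,4) = 35; no consultants → C(3,4) = 0.
Both groups omitted at once is impossible, so 210 − 35 = 175.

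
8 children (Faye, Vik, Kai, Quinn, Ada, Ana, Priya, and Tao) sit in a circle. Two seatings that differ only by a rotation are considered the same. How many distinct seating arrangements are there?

5040

Around a circle, 8 distinct people have 8!/8 = (7)! = 5040 rotationally distinct seatings.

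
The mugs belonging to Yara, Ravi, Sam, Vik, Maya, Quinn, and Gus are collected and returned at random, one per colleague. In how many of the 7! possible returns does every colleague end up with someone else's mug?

1854

Count assignments avoiding every fixed point. For any j of the 7 colleagues fixed to their own mug, the other 7−j can be arranged in (7−j)! ways.
By inclusion–exclusion this is Σ_{j=0}^{7} (−1)^j C(7,j)·(7−j)!.
Computing: 5040 − 5040 + 2520 − 840 + 210 − 42 + 7 − 1 = 1854.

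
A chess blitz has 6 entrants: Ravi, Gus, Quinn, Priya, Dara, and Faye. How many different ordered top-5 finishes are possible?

This is an ordered selection of 5 from 6: P(6,5).
That gives 6 × 5 × 4 × 3 × 2 = 720.

720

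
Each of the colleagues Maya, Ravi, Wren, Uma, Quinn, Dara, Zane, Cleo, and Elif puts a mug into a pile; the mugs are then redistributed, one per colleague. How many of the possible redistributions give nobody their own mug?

133496

This is the derangement count D_9: permutations of 9 items with no fixed point.
By inclusion–exclusion this is Σ_{j=0}^{9} (−1)^j C(9,j)·(9−j)!.
Computing: 362880 − 362880 + 181440 − 60480 + 15120 − 3024 + 504 − 72 + 9 − 1 = 133496.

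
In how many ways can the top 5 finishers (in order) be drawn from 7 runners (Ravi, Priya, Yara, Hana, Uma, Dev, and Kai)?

2520

There are 7 choices for 1st place, 6 for 2nd, and so on down to 3 for position 5.
That gives 7 × 6 × 5 × 4 × 3 = 2520.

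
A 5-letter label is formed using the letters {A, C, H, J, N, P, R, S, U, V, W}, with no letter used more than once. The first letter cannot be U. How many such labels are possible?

50400

The first letter has 11−1 = 10 choices (anything except U).
The remaining 4 letters are filled from the other 10 symbols without repetition: 10 × 9 × 8 × 7 = 5040.
Total: 10 × 5040 = 50400.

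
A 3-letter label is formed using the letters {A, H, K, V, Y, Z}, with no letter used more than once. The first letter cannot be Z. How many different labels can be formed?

The first letter has 6−1 = 5 choices (anything except Z).
The remaining 2 letters are filled from the other 5 symbols without repetition: 5 × 4 = 20.
Total: 5 × 20 = 100.

100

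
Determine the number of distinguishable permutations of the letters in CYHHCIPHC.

CYHHCIPHC has 9 letters with C appearing 3 times and H appearing 3 times.
The number of distinct arrangements is 9!/(3!·3!) = 362880/36 = 10080.

10080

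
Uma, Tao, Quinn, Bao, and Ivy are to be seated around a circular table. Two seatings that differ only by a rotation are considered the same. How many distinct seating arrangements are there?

24

Around a circle, 5 distinct people have 5!/5 = (4)! = 24 rotationally distinct seatings.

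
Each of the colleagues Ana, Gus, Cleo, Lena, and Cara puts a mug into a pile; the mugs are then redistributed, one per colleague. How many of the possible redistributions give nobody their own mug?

Count assignments avoiding every fixed point. For any j of the 5 colleagues fixed to their own mug, the other 5−j can be arranged in (5−j)! ways.
By inclusion–exclusion this is Σ_{j=0}^{5} (−1)^j C(5,j)·(5−j)!.
Computing: 120 − 120 + 60 − 20 + 5 − 1 = 44.

44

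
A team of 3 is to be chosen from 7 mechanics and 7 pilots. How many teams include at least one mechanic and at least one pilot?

Unrestricted: C(14,3) = 364 ways to pick any 3 of the 14.
Selections missing a whole group: no mechanics → C(7,3) = 35; no pilots → C(7,3) = 35.
Both groups omitted at once is impossible, so 364 − 70 = 294.

294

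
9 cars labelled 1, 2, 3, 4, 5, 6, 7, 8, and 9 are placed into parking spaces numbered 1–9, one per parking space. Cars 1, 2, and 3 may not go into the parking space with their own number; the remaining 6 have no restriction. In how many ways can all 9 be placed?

256320

Let Aᵢ (for i ∈ {1, 2, 3}) be the placements that put car i in its forbidden parking space. Any j of these fix j positions, leaving (9−j)! ways to fill the rest, and there are C(3,j) ways to pick which j.
By inclusion–exclusion, the number of valid placements is Σ_{j=0}^{3} (−1)^j C(3,j)·(9−j)!.
Computing: 362880 − 120960 + 15120 − 720 = 256320.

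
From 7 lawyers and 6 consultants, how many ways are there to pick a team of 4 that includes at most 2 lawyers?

Split by how many lawyers are chosen (0 through 2).
Sum: C(7,0)·C(6,4) + C(7,1)·C(6,3) + C(7,2)·C(6,2) = 15 + 140 + 315 = 470.

470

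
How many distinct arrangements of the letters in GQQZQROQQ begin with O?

336

Fix O in the first position and arrange the remaining 8 letters.
Those 8 letters have Q appearing 5 times, giving (8)!/(5!) = 336.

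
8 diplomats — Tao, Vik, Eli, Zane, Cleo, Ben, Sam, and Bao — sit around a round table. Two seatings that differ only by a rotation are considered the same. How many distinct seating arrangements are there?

5040

Around a circle, 8 distinct people have 8!/8 = (7)! = 5040 rotationally distinct seatings.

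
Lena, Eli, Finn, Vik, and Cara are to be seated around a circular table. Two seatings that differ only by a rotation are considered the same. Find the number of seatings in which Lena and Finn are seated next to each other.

Treat {Lena, Finn} as one unit (2 internal orders) and seat the resulting 4 units around the table: (3)! circular arrangements.
So 2 × (3)! = 2 × 6 = 12.

12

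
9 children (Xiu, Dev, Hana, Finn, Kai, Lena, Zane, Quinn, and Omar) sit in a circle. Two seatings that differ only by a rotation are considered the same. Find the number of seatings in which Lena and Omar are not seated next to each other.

All circular seatings of 9 people number (8)! = 40320.
Those with Lena next to Omar: fuse the pair into one unit and seat 8 units around a circle — 2·(7)! = 10080.
Subtracting, 40320 − 10080 = 30240.

30240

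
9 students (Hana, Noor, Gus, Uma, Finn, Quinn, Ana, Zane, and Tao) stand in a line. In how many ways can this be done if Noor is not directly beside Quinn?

There are 9! = 362880 arrangements in all. If Noor and Quinn are adjacent, merging them into one block gives 2·(8)! = 80640 arrangements.
Complementary counting: 362880 − 80640 = 282240.

282240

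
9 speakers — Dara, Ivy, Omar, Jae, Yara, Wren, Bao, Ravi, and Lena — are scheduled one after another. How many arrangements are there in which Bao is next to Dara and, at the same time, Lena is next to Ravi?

20160

Treat {Bao,Dara} as one block (2 orders) and {Lena,Ravi} as another (2 orders).
That leaves 7 units to arrange: 2 × 2 × 7! = 4 × 5040 = 20160.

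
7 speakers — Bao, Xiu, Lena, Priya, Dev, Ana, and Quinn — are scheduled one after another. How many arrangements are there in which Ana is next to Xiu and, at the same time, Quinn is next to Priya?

480

Treat {Ana,Xiu} as one block (2 orders) and {Quinn,Priya} as another (2 orders).
That leaves 5 units to arrange: 2 × 2 × 5! = 4 × 120 = 480.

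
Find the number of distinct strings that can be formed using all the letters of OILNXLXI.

5040

Letter multiplicities in OILNXLXI: I×2, L×2, N×1, O×1, X×2.
Dividing 8! = 40320 by 2!·2!·2! = 8 for the repeated letters gives 5040.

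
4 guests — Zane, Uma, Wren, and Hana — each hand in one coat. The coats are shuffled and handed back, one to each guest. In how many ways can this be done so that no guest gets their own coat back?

9

This is the derangement count D_4: permutations of 4 items with no fixed point.
By inclusion–exclusion this is Σ_{j=0}^{4} (−1)^j C(4,j)·(4−j)!.
Computing: 24 − 24 + 12 − 4 + 1 = 9.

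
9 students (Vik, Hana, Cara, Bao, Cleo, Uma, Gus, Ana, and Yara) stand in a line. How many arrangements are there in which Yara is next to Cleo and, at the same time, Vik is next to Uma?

Treat {Yara,Cleo} as one block (2 orders) and {Vik,Uma} as another (2 orders).
That leaves 7 units to arrange: 2 × 2 × 7! = 4 × 5040 = 20160.

20160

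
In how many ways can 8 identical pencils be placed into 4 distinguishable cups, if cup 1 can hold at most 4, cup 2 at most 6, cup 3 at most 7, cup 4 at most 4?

120

By stars and bars, unrestricted non-negative solutions to x_1+…+x_4 = 8 number C(8+3,3) = 165.
Subtract solutions that violate a single cap (substitute x_i' = x_i − (cap_i+1)): x_1 ≥ 5 gives C(6,3) = 20; x_2 ≥ 7 gives C(4,3) = 4; x_3 ≥ 8 gives C(3,3) = 1; x_4 ≥ 5 gives C(6,3) = 20. Together 45.
No two caps can be exceeded simultaneously, so the pair terms are all 0.
By inclusion–exclusion the count is 165 − 45 + 0 = 120.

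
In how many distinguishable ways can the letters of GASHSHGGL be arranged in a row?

15120

GASHSHGGL has 9 letters with G appearing 3 times, H appearing twice, and S appearing twice.
The number of distinct arrangements is 9!/(3!·2!·2!) = 362880/24 = 15120.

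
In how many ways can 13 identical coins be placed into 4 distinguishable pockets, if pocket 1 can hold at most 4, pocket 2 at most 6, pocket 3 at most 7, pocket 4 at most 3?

Without the upper bounds there are C(16,3) = 560 ways to split 13 among 4 pockets.
Subtract solutions that violate a single cap (substitute x_i' = x_i − (cap_i+1)): x_1 ≥ 5 gives C(11,3) = 165; x_2 ≥ 7 gives C(9,3) = 84; x_3 ≥ 8 gives C(8,3) = 56; x_4 ≥ 4 gives C(12,3) = 220. Together 525.
Add back pairs where two caps are both exceeded: 4 + 1 + 35 + 0 + 10 + 4 = 54.
By inclusion–exclusion the count is 560 − 525 + 54 = 89.

89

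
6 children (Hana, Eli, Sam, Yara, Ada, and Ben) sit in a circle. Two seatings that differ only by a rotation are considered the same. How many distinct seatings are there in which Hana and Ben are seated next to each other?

Glue Hana and Ben into a block (2 internal orders). Seating 5 units around a circle gives (4)! arrangements.
So 2 × (4)! = 2 × 24 = 48.

48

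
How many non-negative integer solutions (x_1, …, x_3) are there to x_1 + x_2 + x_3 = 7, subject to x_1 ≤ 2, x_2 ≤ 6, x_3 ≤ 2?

Without the upper bounds there are C(9,2) = 36 ways to split 7 among 3 variables.
Subtract solutions that violate a single cap (substitute x_i' = x_i − (cap_i+1)): x_1 ≥ 3 gives C(6,2) = 15; x_2 ≥ 7 gives C(2,2) = 1; x_3 ≥ 3 gives C(6,2) = 15. Together 31.
Add back pairs where two caps are both exceeded: 0 + 3 + 0 = 3.
By inclusion–exclusion the count is 36 − 31 + 3 = 8.

8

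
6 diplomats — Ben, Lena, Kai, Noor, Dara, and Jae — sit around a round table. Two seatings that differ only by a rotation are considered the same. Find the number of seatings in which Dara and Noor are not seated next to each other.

Without the restriction there are (5)! = 120 seatings.
Those with Dara next to Noor: fuse the pair into one unit and seat 5 units around a circle — 2·(4)! = 48.
Subtracting, 120 − 48 = 72.

72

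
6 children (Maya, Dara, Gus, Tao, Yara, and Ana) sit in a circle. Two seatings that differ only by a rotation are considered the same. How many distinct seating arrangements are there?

120

Fix one person's seat to break rotational symmetry; the remaining 5 people can be arranged in (5)! = 120 ways.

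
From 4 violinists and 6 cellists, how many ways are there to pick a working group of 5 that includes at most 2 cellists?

Split by how many cellists are chosen (0 through 2).
Sum: C(6,0)·C(4,5) + C(6,1)·C(4,4) + C(6,2)·C(4,3) = 0 + 6 + 60 = 66.

66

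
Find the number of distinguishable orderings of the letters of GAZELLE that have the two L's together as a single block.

Treat the 2 copies of L as a single block. The multiset to arrange is then {LL, A, E, E, G, Z}, 6 items in all.
That gives (6)!/(2!) = 360 arrangements.

360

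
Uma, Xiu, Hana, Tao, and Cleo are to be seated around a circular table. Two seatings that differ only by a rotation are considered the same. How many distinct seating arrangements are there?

Around a circle, 5 distinct people have 5!/5 = (4)! = 24 rotationally distinct seatings.

24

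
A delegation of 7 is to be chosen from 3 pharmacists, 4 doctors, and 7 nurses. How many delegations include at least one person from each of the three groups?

2982

Unrestricted: C(14,7) = 3432 ways to pick any 7 of the 14.
Subtract selections that omit an entire group: no pharmacists → C(11,7) = 330; no doctors → C(10,7) = 120; no nurses → C(7,7) = 1.
Add back selections omitting two groups (i.e. drawn from a single group): C(3,7) + C(4,7) + C(7,7) = 1.
By inclusion–exclusion: 3432 − 451 + 1 = 2982.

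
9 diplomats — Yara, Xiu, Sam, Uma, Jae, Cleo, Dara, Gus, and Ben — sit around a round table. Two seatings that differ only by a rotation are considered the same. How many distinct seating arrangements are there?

Around a circle, 9 distinct people have 9!/9 = (8)! = 40320 rotationally distinct seatings.

40320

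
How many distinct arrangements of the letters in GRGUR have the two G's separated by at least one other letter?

Total arrangements of GRGUR: 5!/(2!·2!) = 30.
If the two G's are adjacent, glue them into one block, leaving 4 items to arrange: (4)!/(2!) = 12 ways.
Subtracting, 30 − 12 = 18 arrangements keep the G's apart.

18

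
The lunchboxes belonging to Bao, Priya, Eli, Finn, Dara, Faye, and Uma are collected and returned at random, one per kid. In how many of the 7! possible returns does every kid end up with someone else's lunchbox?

Let Aᵢ be the assignments in which kid i gets their own lunchbox. We want the size of the complement of A₁∪…∪A_7.
By inclusion–exclusion this is Σ_{j=0}^{7} (−1)^j C(7,j)·(7−j)!.
Computing: 5040 − 5040 + 2520 − 840 + 210 − 42 + 7 − 1 = 1854.

1854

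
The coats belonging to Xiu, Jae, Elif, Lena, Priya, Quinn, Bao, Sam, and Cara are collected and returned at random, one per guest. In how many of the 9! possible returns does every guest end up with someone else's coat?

This is the derangement count D_9: permutations of 9 items with no fixed point.
By inclusion–exclusion this is Σ_{j=0}^{9} (−1)^j C(9,j)·(9−j)!.
Computing: 362880 − 362880 + 181440 − 60480 + 15120 − 3024 + 504 − 72 + 9 − 1 = 133496.

133496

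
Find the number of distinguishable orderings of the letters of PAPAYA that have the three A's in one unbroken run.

Treat the 3 copies of A as a single block. The multiset to arrange is then {AAA, P, P, Y}, 4 items in all.
That gives (4)!/(2!) = 12 arrangements.

12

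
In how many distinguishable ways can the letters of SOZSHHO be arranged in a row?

The 7 letters of SOZSHHO have repeats: H appearing twice, O appearing twice, and S appearing twice.
So there are 7! / (2!·2!·2!) = 630 distinguishable arrangements.

630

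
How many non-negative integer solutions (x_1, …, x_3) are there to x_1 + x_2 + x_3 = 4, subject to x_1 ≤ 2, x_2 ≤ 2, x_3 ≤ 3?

8

Without the upper bounds there are C(6,2) = 15 ways to split 4 among 3 variables.
Subtract solutions that violate a single cap (substitute x_i' = x_i − (cap_i+1)): x_1 ≥ 3 gives C(3,2) = 3; x_2 ≥ 3 gives C(3,2) = 3; x_3 ≥ 4 gives C(2,2) = 1. Together 7.
No two caps can be exceeded simultaneously, so the pair terms are all 0.
By inclusion–exclusion the count is 15 − 7 + 0 = 8.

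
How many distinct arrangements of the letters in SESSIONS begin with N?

With the first slot taken by N, it remains to arrange the other 7 letters (SESSIOS).
Those 7 letters have S appearing 4 times, giving (7)!/(4!) = 210.

210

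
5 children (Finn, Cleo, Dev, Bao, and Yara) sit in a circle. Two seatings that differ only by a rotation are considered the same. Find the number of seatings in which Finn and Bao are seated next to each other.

12

Treat {Finn, Bao} as one unit (2 internal orders) and seat the resulting 4 units around the table: (3)! circular arrangements.
So 2 × (3)! = 2 × 6 = 12.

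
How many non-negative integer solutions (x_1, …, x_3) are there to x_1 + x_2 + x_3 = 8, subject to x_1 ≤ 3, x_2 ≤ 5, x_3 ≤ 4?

Without the upper bounds there are C(10,2) = 45 ways to split 8 among 3 variables.
Subtract solutions that violate a single cap (substitute x_i' = x_i − (cap_i+1)): x_1 ≥ 4 gives C(6,2) = 15; x_2 ≥ 6 gives C(4,2) = 6; x_3 ≥ 5 gives C(5,2) = 10. Together 31.
No two caps can be exceeded simultaneously, so the pair terms are all 0.
By inclusion–exclusion the count is 45 − 31 + 0 = 14.

14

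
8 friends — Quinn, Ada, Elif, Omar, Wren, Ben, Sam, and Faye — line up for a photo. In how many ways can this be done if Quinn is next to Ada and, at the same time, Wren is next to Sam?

2880

Treat {Quinn,Ada} as one block (2 orders) and {Wren,Sam} as another (2 orders).
That leaves 6 units to arrange: 2 × 2 × 6! = 4 × 720 = 2880.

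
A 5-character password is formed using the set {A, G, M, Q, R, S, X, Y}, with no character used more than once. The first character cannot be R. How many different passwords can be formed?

5880

The first character has 8−1 = 7 choices (anything except R).
The remaining 4 characters are filled from the other 7 symbols without repetition: 7 × 6 × 5 × 4 = 840.
Total: 7 × 840 = 5880.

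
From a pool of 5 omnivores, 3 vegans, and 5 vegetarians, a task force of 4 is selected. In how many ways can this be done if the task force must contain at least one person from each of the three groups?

With no constraint there are C(13,4) = 715 possible selections.
Subtract selections that omit an entire group: no omnivores → C(8,4) = 70; no vegans → C(10,4) = 210; no vegetarians → C(8,4) = 70.
Add back selections omitting two groups (i.e. drawn from a single group): C(5,4) + C(3,4) + C(5,4) = 10.
By inclusion–exclusion: 715 − 350 + 10 = 375.

375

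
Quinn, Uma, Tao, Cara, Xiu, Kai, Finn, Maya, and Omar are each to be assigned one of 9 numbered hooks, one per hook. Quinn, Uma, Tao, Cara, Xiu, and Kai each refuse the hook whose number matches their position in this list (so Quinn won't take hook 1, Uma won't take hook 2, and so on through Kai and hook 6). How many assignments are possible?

183822

Let Aᵢ (for 1 ≤ i ≤ 6) be the placements that put person i in their forbidden hook. Any j of these fix j positions, leaving (9−j)! ways to fill the rest, and there are C(6,j) ways to pick which j.
By inclusion–exclusion, the number of valid placements is Σ_{j=0}^{6} (−1)^j C(6,j)·(9−j)!.
Computing: 362880 − 241920 + 75600 − 14400 + 1800 − 144 + 6 = 183822.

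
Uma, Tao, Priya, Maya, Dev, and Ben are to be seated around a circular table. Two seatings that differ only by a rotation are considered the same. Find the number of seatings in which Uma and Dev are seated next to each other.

Treat {Uma, Dev} as one unit (2 internal orders) and seat the resulting 5 units around the table: (4)! circular arrangements.
So 2 × (4)! = 2 × 24 = 48.

48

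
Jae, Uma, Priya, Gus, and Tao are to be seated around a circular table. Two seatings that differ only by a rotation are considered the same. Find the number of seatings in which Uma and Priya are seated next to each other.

Treat {Uma, Priya} as one unit (2 internal orders) and seat the resulting 4 units around the table: (3)! circular arrangements.
So 2 × (3)! = 2 × 6 = 12.

12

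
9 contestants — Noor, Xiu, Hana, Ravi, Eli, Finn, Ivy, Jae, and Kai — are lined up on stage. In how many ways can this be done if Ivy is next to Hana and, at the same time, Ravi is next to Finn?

Treat {Ivy,Hana} as one block (2 orders) and {Ravi,Finn} as another (2 orders).
That leaves 7 units to arrange: 2 × 2 × 7! = 4 × 5040 = 20160.

20160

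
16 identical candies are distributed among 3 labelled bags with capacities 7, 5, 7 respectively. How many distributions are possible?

Without the upper bounds there are C(18,2) = 153 ways to split 16 among 3 bags.
Subtract solutions that violate a single cap (substitute x_i' = x_i − (cap_i+1)): x_1 ≥ 8 gives C(10,2) = 45; x_2 ≥ 6 gives C(12,2) = 66; x_3 ≥ 8 gives C(10,2) = 45. Together 156.
Add back pairs where two caps are both exceeded: 6 + 1 + 6 = 13.
By inclusion–exclusion the count is 153 − 156 + 13 = 10.

10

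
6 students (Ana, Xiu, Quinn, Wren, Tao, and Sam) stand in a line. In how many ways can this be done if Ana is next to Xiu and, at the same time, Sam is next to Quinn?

Treat {Ana,Xiu} as one block (2 orders) and {Sam,Quinn} as another (2 orders).
That leaves 4 units to arrange: 2 × 2 × 4! = 4 × 24 = 96.

96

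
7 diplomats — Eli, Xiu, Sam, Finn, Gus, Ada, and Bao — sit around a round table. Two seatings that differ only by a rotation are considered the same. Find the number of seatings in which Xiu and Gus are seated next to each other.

Treat {Xiu, Gus} as one unit (2 internal orders) and seat the resulting 6 units around the table: (5)! circular arrangements.
So 2 × (5)! = 2 × 120 = 240.

240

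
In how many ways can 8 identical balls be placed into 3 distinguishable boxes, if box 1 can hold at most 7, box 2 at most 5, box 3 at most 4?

By stars and bars, unrestricted non-negative solutions to x_1+…+x_3 = 8 number C(8+2,2) = 45.
Subtract solutions that violate a single cap (substitute x_i' = x_i − (cap_i+1)): x_1 ≥ 8 gives C(2,2) = 1; x_2 ≥ 6 gives C(4,2) = 6; x_3 ≥ 5 gives C(5,2) = 10. Together 17.
No two caps can be exceeded simultaneously, so the pair terms are all 0.
By inclusion–exclusion the count is 45 − 17 + 0 = 28.

28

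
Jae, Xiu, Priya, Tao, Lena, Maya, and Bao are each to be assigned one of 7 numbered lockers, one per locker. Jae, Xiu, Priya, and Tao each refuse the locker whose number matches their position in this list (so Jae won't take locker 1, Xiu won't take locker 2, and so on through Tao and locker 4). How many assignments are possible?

2790

Let Aᵢ (for 1 ≤ i ≤ 4) be the placements that put person i in their forbidden locker. Any j of these fix j positions, leaving (7−j)! ways to fill the rest, and there are C(4,j) ways to pick which j.
By inclusion–exclusion, the number of valid placements is Σ_{j=0}^{4} (−1)^j C(4,j)·(7−j)!.
Computing: 5040 − 2880 + 720 − 96 + 6 = 2790.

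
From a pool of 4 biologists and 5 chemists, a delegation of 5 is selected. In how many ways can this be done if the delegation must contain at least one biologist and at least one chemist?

125

With no constraint there are C(9,5) = 126 possible selections.
Subtract selections that omit an entire group: no biologists → C(5,5) = 1; no chemists → C(4,5) = 0.
Both groups omitted at once is impossible, so 126 − 1 = 125.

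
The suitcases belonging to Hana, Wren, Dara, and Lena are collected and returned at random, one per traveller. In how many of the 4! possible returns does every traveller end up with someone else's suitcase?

This is the derangement count D_4: permutations of 4 items with no fixed point.
By inclusion–exclusion this is Σ_{j=0}^{4} (−1)^j C(4,j)·(4−j)!.
Computing: 24 − 24 + 12 − 4 + 1 = 9.

9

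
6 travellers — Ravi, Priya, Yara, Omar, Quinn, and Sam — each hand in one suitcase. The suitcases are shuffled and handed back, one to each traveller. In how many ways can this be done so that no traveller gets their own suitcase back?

265

This is the derangement count D_6: permutations of 6 items with no fixed point.
By inclusion–exclusion this is Σ_{j=0}^{6} (−1)^j C(6,j)·(6−j)!.
Computing: 720 − 720 + 360 − 120 + 30 − 6 + 1 = 265.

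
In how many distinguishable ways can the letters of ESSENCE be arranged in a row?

The 7 letters of ESSENCE have repeats: E appearing 3 times and S appearing twice.
The number of distinct arrangements is 7!/(3!·2!) = 5040/12 = 420.

420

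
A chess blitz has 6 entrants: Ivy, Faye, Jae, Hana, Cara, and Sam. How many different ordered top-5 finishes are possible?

This is an ordered selection of 5 from 6: P(6,5).
That gives 6 × 5 × 4 × 3 × 2 = 720.

720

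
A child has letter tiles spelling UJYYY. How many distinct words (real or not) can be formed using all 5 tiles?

UJYYY has 5 letters with Y appearing 3 times.
So there are 5! / (3!) = 20 distinguishable arrangements.

20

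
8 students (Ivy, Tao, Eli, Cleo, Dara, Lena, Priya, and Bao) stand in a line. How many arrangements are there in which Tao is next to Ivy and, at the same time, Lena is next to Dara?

Treat {Tao,Ivy} as one block (2 orders) and {Lena,Dara} as another (2 orders).
That leaves 6 units to arrange: 2 × 2 × 6! = 4 × 720 = 2880.

2880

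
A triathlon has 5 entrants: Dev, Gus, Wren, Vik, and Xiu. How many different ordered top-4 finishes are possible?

This is an ordered selection of 4 from 5: P(5,4).
That gives 5 × 4 × 3 × 2 = 120.

120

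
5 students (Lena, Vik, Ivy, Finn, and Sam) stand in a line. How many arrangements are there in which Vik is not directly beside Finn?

72

There are 5! = 120 arrangements in all. If Vik and Finn are adjacent, merging them into one block gives 2·(4)! = 48 arrangements.
So 120 − 48 = 72 arrangements keep them apart.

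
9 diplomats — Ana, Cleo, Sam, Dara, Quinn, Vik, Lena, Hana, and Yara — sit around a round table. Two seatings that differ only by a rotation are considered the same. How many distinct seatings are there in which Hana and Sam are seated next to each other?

Glue Hana and Sam into a block (2 internal orders). Seating 8 units around a circle gives (7)! arrangements.
So 2 × (7)! = 2 × 5040 = 10080.

10080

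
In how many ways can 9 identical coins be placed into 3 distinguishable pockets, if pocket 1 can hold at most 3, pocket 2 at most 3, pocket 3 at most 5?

6

Ignoring the caps, the number of non-negative solutions to x_1+…+x_3 = 9 is C(11,2) = 55.
Subtract solutions that violate a single cap (substitute x_i' = x_i − (cap_i+1)): x_1 ≥ 4 gives C(7,2) = 21; x_2 ≥ 4 gives C(7,2) = 21; x_3 ≥ 6 gives C(5,2) = 10. Together 52.
Add back pairs where two caps are both exceeded: 3 + 0 + 0 = 3.
By inclusion–exclusion the count is 55 − 52 + 3 = 6.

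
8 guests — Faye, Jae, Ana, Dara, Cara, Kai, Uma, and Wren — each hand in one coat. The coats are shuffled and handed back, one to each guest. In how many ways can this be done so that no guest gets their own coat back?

14833

This is the derangement count D_8: permutations of 8 items with no fixed point.
By inclusion–exclusion this is Σ_{j=0}^{8} (−1)^j C(8,j)·(8−j)!.
Computing: 40320 − 40320 + 20160 − 6720 + 1680 − 336 + 56 − 8 + 1 = 14833.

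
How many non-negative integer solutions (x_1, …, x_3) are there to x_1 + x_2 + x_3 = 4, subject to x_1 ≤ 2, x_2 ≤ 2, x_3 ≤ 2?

By stars and bars, unrestricted non-negative solutions to x_1+…+x_3 = 4 number C(4+2,2) = 15.
Subtract solutions that violate a single cap (substitute x_i' = x_i − (cap_i+1)): x_1 ≥ 3 gives C(3,2) = 3; x_2 ≥ 3 gives C(3,2) = 3; x_3 ≥ 3 gives C(3,2) = 3. Together 9.
No two caps can be exceeded simultaneously, so the pair terms are all 0.
By inclusion–exclusion the count is 15 − 9 + 0 = 6.

6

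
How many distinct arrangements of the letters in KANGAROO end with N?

1260

Fix N in the last position and arrange the remaining 7 letters.
Those 7 letters have A appearing twice and O appearing twice, giving (7)!/(2!·2!) = 1260.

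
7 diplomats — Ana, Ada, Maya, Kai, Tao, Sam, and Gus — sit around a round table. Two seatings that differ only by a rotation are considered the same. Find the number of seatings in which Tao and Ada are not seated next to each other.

Without the restriction there are (6)! = 720 seatings.
Those with Tao next to Ada: fuse the pair into one unit and seat 6 units around a circle — 2·(5)! = 240.
Subtracting, 720 − 240 = 480.

480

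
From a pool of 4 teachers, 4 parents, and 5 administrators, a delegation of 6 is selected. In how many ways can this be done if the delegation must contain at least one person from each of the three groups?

With no constraint there are C(13,6) = 1716 possible selections.
Subtract selections that omit an entire group: no teachers → C(9,6) = 84; no parents → C(9,6) = 84; no administrators → C(8,6) = 28.
Add back selections omitting two groups (i.e. drawn from a single group): C(4,6) + C(4,6) + C(5,6) = 0.
By inclusion–exclusion: 1716 − 196 + 0 = 1520.

1520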